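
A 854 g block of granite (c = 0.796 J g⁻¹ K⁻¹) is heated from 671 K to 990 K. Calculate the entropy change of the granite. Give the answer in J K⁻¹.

ΔS = ∫dQ_rev/T = m c ln(T₂/T₁) = 854 × 0.796 × ln(990/671) = 264 J/K.

ΔS = 264 J/K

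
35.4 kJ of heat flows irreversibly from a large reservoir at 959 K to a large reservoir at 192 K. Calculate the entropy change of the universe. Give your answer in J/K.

ΔS_hot = −Q/T_H = −35400/959 = -36.91 J/K and ΔS_cold = +Q/T_C = 35400/192 = 184.4 J/K.
ΔS_total = -36.91 + 184.4 = 147 J/K, positive as the second law requires.

ΔS_total = 147 J/K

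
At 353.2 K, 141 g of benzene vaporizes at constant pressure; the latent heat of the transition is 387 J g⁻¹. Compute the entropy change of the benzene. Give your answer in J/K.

Heat absorbed by the substance: Q = mL = 141 × 387 = 54567 J.
At constant T, ΔS = Q_rev/T = 54567 / 353.2 = 154 J/K.

ΔS = 154 J/K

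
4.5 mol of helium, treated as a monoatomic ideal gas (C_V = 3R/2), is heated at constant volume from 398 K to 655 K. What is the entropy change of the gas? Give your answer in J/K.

At constant volume, ΔS = nC_V ln(T₂/T₁) with C_V = 3R/2 = 12.47 J mol⁻¹ K⁻¹.
ΔS = 4.5 × 12.47 × ln(655/398) = 28 J/K.

ΔS = 28 J/K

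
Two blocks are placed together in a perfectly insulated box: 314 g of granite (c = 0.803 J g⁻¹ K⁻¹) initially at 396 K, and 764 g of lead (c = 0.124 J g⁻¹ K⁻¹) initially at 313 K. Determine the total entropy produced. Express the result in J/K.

ΔS_total = 1.84 J/K

Energy balance: T_f = (m₁c₁T₁ + m₂c₂T₂)/(m₁c₁ + m₂c₂) = 373.33 K.
ΔS₁ = m₁c₁ ln(T_f/T₁) = 252.142 × ln(373.33/396) = -14.86 J/K.
ΔS₂ = m₂c₂ ln(T_f/T₂) = 94.736 × ln(373.33/313) = 16.7 J/K.
ΔS_total = -14.86 + 16.7 = 1.84 J/K.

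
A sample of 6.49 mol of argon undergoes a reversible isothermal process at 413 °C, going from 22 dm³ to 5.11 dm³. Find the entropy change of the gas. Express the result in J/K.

ΔS_gas = -78.8 J/K

For an isothermal ideal gas ΔS_gas = nR ln(V₂/V₁) = 6.49 × 8.314 × ln(5.11/22) = -78.8 J/K.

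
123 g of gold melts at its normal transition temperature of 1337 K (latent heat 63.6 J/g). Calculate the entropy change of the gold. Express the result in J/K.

Heat absorbed by the substance: Q = mL = 123 × 63.6 = 7822.8 J.
At constant T, ΔS = Q_rev/T = 7822.8 / 1337 = 5.85 J/K.

ΔS = 5.85 J/K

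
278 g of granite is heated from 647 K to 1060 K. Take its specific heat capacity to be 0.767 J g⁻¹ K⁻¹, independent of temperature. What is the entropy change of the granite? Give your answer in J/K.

ΔS = 105 J/K

ΔS = ∫dQ_rev/T = m c ln(T₂/T₁) = 278 × 0.767 × ln(1060/647) = 105 J/K.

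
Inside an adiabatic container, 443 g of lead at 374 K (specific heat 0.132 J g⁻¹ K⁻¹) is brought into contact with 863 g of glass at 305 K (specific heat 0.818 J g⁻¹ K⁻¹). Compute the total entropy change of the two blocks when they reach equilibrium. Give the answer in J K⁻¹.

ΔS_total = 1.19 J/K

Energy balance: T_f = (m₁c₁T₁ + m₂c₂T₂)/(m₁c₁ + m₂c₂) = 310.28 K.
ΔS₁ = m₁c₁ ln(T_f/T₁) = 58.476 × ln(310.28/374) = -10.92 J/K.
ΔS₂ = m₂c₂ ln(T_f/T₂) = 705.934 × ln(310.28/305) = 12.11 J/K.
ΔS_total = -10.92 + 12.11 = 1.19 J/K.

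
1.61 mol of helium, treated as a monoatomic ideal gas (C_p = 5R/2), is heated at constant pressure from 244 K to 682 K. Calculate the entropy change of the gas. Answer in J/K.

ΔS = 34.4 J/K

At constant pressure, ΔS = nC_p ln(T₂/T₁) with C_p = 5R/2 = 20.79 J mol⁻¹ K⁻¹.
ΔS = 1.61 × 20.79 × ln(682/244) = 34.4 J/K.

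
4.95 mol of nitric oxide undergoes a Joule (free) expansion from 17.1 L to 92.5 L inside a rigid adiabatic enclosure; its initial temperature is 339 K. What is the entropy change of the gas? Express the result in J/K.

ΔS_gas = 69.5 J/K

For an ideal gas in free expansion Q = 0 and W = 0, so T is unchanged.
Entropy is a state function; using a reversible isothermal path, ΔS_gas = nR ln(V₂/V₁) = 4.95 × 8.314 × ln(92.5/17.1) = 69.5 J/K.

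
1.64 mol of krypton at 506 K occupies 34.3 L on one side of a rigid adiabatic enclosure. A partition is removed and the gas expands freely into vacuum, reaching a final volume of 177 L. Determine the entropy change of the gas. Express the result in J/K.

ΔS_gas = 22.4 J/K

No heat is exchanged and no work is done, so the ideal-gas temperature stays constant.
Entropy is a state function; using a reversible isothermal path, ΔS_gas = nR ln(V₂/V₁) = 1.64 × 8.314 × ln(177/34.3) = 22.4 J/K.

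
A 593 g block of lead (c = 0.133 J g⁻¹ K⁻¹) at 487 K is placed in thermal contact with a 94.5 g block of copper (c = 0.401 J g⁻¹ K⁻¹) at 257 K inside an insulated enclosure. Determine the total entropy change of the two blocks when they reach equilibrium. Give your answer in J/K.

ΔS_total = 4.79 J/K

Energy balance: T_f = (m₁c₁T₁ + m₂c₂T₂)/(m₁c₁ + m₂c₂) = 412.36 K.
ΔS₁ = m₁c₁ ln(T_f/T₁) = 78.869 × ln(412.36/487) = -13.1221 J/K.
ΔS₂ = m₂c₂ ln(T_f/T₂) = 37.8945 × ln(412.36/257) = 17.9169 J/K.
ΔS_total = -13.1221 + 17.9169 = 4.79 J/K.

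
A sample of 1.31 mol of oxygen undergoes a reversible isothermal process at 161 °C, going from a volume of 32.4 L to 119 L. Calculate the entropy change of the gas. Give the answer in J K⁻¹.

For an isothermal ideal gas ΔS_gas = nR ln(V₂/V₁) = 1.31 × 8.314 × ln(119/32.4) = 14.2 J/K.

ΔS_gas = 14.2 J/K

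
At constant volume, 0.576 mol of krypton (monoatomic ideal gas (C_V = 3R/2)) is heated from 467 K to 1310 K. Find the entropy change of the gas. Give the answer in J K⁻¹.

At constant volume, ΔS = nC_V ln(T₂/T₁) with C_V = 3R/2 = 12.47 J mol⁻¹ K⁻¹.
ΔS = 0.576 × 12.47 × ln(1310/467) = 7.41 J/K.

ΔS = 7.41 J/K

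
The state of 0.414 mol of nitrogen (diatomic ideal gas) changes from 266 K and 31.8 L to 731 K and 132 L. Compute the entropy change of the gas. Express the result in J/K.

Entropy is a state function: ΔS = nC_V ln(T₂/T₁) + nR ln(V₂/V₁), with C_V = 5R/2 = 20.79 J mol⁻¹ K⁻¹ for a diatomic ideal gas.
ΔS = 0.414 × [20.79 × ln(731/266) + 8.314 × ln(132/31.8)] = 13.6 J/K.

ΔS = 13.6 J/K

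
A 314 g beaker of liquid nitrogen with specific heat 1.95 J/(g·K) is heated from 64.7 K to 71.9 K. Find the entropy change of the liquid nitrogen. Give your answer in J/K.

ΔS = 64.6 J/K

ΔS = ∫dQ_rev/T = m c ln(T₂/T₁) = 314 × 1.95 × ln(71.9/64.7) = 64.6 J/K.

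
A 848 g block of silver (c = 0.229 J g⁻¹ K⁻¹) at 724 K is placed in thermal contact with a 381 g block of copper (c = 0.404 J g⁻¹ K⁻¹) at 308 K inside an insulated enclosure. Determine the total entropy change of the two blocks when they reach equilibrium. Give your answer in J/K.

ΔS_total = 29.5 J/K

Energy balance: T_f = (m₁c₁T₁ + m₂c₂T₂)/(m₁c₁ + m₂c₂) = 540.06 K.
ΔS₁ = m₁c₁ ln(T_f/T₁) = 194.192 × ln(540.06/724) = -56.92 J/K.
ΔS₂ = m₂c₂ ln(T_f/T₂) = 153.924 × ln(540.06/308) = 86.44 J/K.
ΔS_total = -56.92 + 86.44 = 29.5 J/K.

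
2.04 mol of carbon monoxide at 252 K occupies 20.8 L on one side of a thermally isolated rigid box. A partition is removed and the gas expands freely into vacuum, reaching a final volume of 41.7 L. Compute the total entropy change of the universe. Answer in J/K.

No heat is exchanged and no work is done, so the ideal-gas temperature stays constant.
Entropy is a state function; using a reversible isothermal path, ΔS_gas = nR ln(V₂/V₁) = 2.04 × 8.314 × ln(41.7/20.8) = 11.8 J/K.
The insulated surroundings exchange no heat, so ΔS_surr = 0 and ΔS_universe = ΔS_gas.

ΔS_universe = 11.8 J/K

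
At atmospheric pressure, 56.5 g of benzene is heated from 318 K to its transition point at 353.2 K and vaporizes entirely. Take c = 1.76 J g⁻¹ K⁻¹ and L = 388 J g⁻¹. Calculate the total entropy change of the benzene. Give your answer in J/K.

Warming step: ΔS₁ = m c ln(T_tr/T_i) = 56.5 × 1.76 × ln(353.2/318) = 10.44 J/K.
Phase change: ΔS₂ = +mL/T_tr = 56.5 × 388 / 353.2 = 62.07 J/K.
ΔS_total = (10.44) + (62.07) = 72.5 J/K.

ΔS = 72.5 J/K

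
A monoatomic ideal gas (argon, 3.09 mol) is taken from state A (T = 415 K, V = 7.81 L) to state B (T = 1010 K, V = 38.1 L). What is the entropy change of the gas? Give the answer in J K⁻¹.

ΔS = 75 J/K

Entropy is a state function: ΔS = nC_V ln(T₂/T₁) + nR ln(V₂/V₁), with C_V = 3R/2 = 12.47 J mol⁻¹ K⁻¹ for a monoatomic ideal gas.
ΔS = 3.09 × [12.47 × ln(1010/415) + 8.314 × ln(38.1/7.81)] = 75 J/K.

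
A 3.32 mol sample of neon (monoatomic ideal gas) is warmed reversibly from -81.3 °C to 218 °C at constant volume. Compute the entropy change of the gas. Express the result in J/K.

ΔS = 38.9 J/K

In kelvin: T₁ = 191.85 K, T₂ = 491.15 K. At constant volume, ΔS = nC_V ln(T₂/T₁) with C_V = 3R/2 = 12.47 J mol⁻¹ K⁻¹.
ΔS = 3.32 × 12.47 × ln(491.15/191.85) = 38.9 J/K.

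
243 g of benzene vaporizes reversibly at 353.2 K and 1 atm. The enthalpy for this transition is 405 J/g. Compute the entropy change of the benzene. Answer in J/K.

ΔS = 279 J/K

Heat absorbed by the substance: Q = mL = 243 × 405 = 98415 J.
At constant T, ΔS = Q_rev/T = 98415 / 353.2 = 279 J/K.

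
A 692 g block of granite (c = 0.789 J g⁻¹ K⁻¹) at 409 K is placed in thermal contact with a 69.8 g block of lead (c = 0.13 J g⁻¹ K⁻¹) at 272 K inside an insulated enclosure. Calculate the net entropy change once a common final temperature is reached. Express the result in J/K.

ΔS_total = 0.654 J/K

Energy balance: T_f = (m₁c₁T₁ + m₂c₂T₂)/(m₁c₁ + m₂c₂) = 406.76 K.
ΔS₁ = m₁c₁ ln(T_f/T₁) = 545.988 × ln(406.76/409) = -2.998 J/K.
ΔS₂ = m₂c₂ ln(T_f/T₂) = 9.074 × ln(406.76/272) = 3.652 J/K.
ΔS_total = -2.998 + 3.652 = 0.654 J/K.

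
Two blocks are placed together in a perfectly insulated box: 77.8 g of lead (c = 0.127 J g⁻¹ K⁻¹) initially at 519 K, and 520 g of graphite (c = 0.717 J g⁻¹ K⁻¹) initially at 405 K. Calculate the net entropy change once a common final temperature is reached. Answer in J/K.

ΔS_total = 0.321 J/K

Energy balance: T_f = (m₁c₁T₁ + m₂c₂T₂)/(m₁c₁ + m₂c₂) = 407.94 K.
ΔS₁ = m₁c₁ ln(T_f/T₁) = 9.8806 × ln(407.94/519) = -2.379 J/K.
ΔS₂ = m₂c₂ ln(T_f/T₂) = 372.84 × ln(407.94/405) = 2.7 J/K.
ΔS_total = -2.379 + 2.7 = 0.321 J/K.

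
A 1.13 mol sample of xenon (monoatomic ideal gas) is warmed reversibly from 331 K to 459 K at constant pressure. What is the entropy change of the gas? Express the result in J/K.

ΔS = 7.68 J/K

At constant pressure, ΔS = nC_p ln(T₂/T₁) with C_p = 5R/2 = 20.79 J mol⁻¹ K⁻¹.
ΔS = 1.13 × 20.79 × ln(459/331) = 7.68 J/K.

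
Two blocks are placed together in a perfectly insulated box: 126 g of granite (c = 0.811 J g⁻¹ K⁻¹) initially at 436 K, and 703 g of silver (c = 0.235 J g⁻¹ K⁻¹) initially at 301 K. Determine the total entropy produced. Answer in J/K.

ΔS_total = 4.44 J/K

Energy balance: T_f = (m₁c₁T₁ + m₂c₂T₂)/(m₁c₁ + m₂c₂) = 352.59 K.
ΔS₁ = m₁c₁ ln(T_f/T₁) = 102.186 × ln(352.59/436) = -21.7 J/K.
ΔS₂ = m₂c₂ ln(T_f/T₂) = 165.205 × ln(352.59/301) = 26.14 J/K.
ΔS_total = -21.7 + 26.14 = 4.44 J/K.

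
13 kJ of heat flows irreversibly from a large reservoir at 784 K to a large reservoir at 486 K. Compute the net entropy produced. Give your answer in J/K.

ΔS_hot = −Q/T_H = −13000/784 = -16.58 J/K and ΔS_cold = +Q/T_C = 13000/486 = 26.75 J/K.
ΔS_total = -16.58 + 26.75 = 10.2 J/K, positive as the second law requires.

ΔS_total = 10.2 J/K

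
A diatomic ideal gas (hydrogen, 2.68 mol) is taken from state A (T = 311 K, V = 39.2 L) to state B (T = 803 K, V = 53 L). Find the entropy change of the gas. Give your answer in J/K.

ΔS = 59.6 J/K

Entropy is a state function: ΔS = nC_V ln(T₂/T₁) + nR ln(V₂/V₁), with C_V = 5R/2 = 20.79 J mol⁻¹ K⁻¹ for a diatomic ideal gas.
ΔS = 2.68 × [20.79 × ln(803/311) + 8.314 × ln(53/39.2)] = 59.6 J/K.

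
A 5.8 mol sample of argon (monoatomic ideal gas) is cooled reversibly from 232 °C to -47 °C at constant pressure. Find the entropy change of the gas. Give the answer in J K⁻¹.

In kelvin: T₁ = 505.15 K, T₂ = 226.15 K. At constant pressure, ΔS = nC_p ln(T₂/T₁) with C_p = 5R/2 = 20.79 J mol⁻¹ K⁻¹.
ΔS = 5.8 × 20.79 × ln(226.15/505.15) = -96.9 J/K.

ΔS = -96.9 J/K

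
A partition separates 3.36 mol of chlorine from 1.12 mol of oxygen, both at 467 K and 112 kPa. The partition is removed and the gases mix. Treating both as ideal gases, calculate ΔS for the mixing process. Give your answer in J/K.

Mole fractions: x_A = 3.36/4.48 = 0.75, x_B = 0.25.
ΔS_mix = −R(n_A ln x_A + n_B ln x_B) = −8.314 × (3.36 ln 0.75 + 1.12 ln 0.25) = 20.9 J/K.

ΔS_mix = 20.9 J/K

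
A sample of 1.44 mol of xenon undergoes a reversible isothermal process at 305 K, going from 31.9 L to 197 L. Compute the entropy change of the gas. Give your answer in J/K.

ΔS_gas = 21.8 J/K

For an isothermal ideal gas ΔS_gas = nR ln(V₂/V₁) = 1.44 × 8.314 × ln(197/31.9) = 21.8 J/K.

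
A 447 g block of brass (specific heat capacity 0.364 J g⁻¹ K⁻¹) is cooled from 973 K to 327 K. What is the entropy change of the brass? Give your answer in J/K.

ΔS = -177 J/K

ΔS = ∫dQ_rev/T = m c ln(T₂/T₁) = 447 × 0.364 × ln(327/973) = -177 J/K.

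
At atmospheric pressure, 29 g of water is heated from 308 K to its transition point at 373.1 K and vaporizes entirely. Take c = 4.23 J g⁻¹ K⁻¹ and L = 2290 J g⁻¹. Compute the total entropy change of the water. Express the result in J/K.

Warming step: ΔS₁ = m c ln(T_tr/T_i) = 29 × 4.23 × ln(373.1/308) = 23.52 J/K.
Phase change: ΔS₂ = +mL/T_tr = 29 × 2290 / 373.1 = 178 J/K.
ΔS_total = (23.52) + (178) = 202 J/K.

ΔS = 202 J/K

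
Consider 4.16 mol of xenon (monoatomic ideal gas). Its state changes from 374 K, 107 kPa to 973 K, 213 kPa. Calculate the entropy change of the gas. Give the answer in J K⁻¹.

ΔS = 58.9 J/K

ΔS = nC_p ln(T₂/T₁) − nR ln(P₂/P₁), with C_p = 5R/2 = 20.79 J mol⁻¹ K⁻¹ for a monoatomic ideal gas.
ΔS = 4.16 × [20.79 × ln(973/374) − 8.314 × ln(213/107)] = 58.9 J/K.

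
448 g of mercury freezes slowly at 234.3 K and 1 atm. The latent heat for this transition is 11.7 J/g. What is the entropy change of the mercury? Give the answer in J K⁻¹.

ΔS = -22.4 J/K

Heat released by the substance: Q = −mL = −448 × 11.7 = −5241.6 J.
At constant T, ΔS = Q_rev/T = −5241.6 / 234.3 = -22.4 J/K.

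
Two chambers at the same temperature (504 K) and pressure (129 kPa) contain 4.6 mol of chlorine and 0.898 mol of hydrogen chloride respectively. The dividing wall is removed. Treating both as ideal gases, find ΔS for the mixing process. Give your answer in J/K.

Mole fractions: x_A = 4.6/5.5 = 0.837, x_B = 0.163.
ΔS_mix = −R(n_A ln x_A + n_B ln x_B) = −8.314 × (4.6 ln 0.837 + 0.898 ln 0.163) = 20.3 J/K.

ΔS_mix = 20.3 J/K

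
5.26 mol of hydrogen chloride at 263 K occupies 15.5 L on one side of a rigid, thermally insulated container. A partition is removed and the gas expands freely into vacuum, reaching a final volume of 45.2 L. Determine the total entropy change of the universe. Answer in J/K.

ΔS_universe = 46.8 J/K

For an ideal gas in free expansion Q = 0 and W = 0, so T is unchanged.
Entropy is a state function; using a reversible isothermal path, ΔS_gas = nR ln(V₂/V₁) = 5.26 × 8.314 × ln(45.2/15.5) = 46.8 J/K.
The insulated surroundings exchange no heat, so ΔS_surr = 0 and ΔS_universe = ΔS_gas.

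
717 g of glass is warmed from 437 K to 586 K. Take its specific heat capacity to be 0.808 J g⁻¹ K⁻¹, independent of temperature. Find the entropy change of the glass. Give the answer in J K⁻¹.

ΔS = 170 J/K

ΔS = ∫dQ_rev/T = m c ln(T₂/T₁) = 717 × 0.808 × ln(586/437) = 170 J/K.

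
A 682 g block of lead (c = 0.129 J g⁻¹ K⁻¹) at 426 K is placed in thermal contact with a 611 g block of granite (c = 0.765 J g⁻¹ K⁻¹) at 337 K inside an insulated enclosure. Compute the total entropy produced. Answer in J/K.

ΔS_total = 2.14 J/K

Energy balance: T_f = (m₁c₁T₁ + m₂c₂T₂)/(m₁c₁ + m₂c₂) = 351.1 K.
ΔS₁ = m₁c₁ ln(T_f/T₁) = 87.978 × ln(351.1/426) = -17.013 J/K.
ΔS₂ = m₂c₂ ln(T_f/T₂) = 467.415 × ln(351.1/337) = 19.156 J/K.
ΔS_total = -17.013 + 19.156 = 2.14 J/K.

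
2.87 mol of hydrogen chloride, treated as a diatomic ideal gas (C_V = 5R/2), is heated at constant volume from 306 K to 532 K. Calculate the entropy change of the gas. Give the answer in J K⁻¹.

At constant volume, ΔS = nC_V ln(T₂/T₁) with C_V = 5R/2 = 20.79 J mol⁻¹ K⁻¹.
ΔS = 2.87 × 20.79 × ln(532/306) = 33 J/K.

ΔS = 33 J/K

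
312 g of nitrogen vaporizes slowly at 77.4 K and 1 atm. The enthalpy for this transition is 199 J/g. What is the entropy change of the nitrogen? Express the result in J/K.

Heat absorbed by the substance: Q = mL = 312 × 199 = 62088 J.
At constant T, ΔS = Q_rev/T = 62088 / 77.4 = 802 J/K.

ΔS = 802 J/K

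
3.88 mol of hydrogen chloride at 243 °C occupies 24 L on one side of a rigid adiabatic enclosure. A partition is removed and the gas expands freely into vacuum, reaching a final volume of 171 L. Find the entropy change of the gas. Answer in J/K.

For an ideal gas in free expansion Q = 0 and W = 0, so T is unchanged.
Entropy is a state function; using a reversible isothermal path, ΔS_gas = nR ln(V₂/V₁) = 3.88 × 8.314 × ln(171/24) = 63.3 J/K.

ΔS_gas = 63.3 J/K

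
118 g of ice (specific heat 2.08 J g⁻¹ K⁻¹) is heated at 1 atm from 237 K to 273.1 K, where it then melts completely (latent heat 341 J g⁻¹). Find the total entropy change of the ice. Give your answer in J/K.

Warming step: ΔS₁ = m c ln(T_tr/T_i) = 118 × 2.08 × ln(273.1/237) = 34.8 J/K.
Phase change: ΔS₂ = +mL/T_tr = 118 × 341 / 273.1 = 147.3 J/K.
ΔS_total = (34.8) + (147.3) = 182 J/K.

ΔS = 182 J/K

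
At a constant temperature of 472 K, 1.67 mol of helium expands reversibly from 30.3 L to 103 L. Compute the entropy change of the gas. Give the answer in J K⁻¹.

For an isothermal ideal gas ΔS_gas = nR ln(V₂/V₁) = 1.67 × 8.314 × ln(103/30.3) = 17 J/K.

ΔS_gas = 17 J/K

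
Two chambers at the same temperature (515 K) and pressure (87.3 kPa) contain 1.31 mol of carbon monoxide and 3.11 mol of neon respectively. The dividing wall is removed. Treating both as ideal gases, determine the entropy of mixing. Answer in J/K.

ΔS_mix = 22.3 J/K

Mole fractions: x_A = 1.31/4.42 = 0.296, x_B = 0.704.
ΔS_mix = −R(n_A ln x_A + n_B ln x_B) = −8.314 × (1.31 ln 0.296 + 3.11 ln 0.704) = 22.3 J/K.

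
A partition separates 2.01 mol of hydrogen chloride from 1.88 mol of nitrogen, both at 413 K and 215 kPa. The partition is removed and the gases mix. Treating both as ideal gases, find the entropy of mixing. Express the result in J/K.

ΔS_mix = 22.4 J/K

Mole fractions: x_A = 2.01/3.89 = 0.517, x_B = 0.483.
ΔS_mix = −R(n_A ln x_A + n_B ln x_B) = −8.314 × (2.01 ln 0.517 + 1.88 ln 0.483) = 22.4 J/K.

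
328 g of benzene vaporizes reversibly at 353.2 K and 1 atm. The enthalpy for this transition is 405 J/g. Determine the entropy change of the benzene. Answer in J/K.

Heat absorbed by the substance: Q = mL = 328 × 405 = 132840 J.
At constant T, ΔS = Q_rev/T = 132840 / 353.2 = 376 J/K.

ΔS = 376 J/K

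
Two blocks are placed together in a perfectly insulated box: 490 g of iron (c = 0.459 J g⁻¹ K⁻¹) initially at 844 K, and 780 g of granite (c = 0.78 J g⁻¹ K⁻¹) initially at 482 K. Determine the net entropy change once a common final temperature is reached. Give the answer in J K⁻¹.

ΔS_total = 27.8 J/K

Energy balance: T_f = (m₁c₁T₁ + m₂c₂T₂)/(m₁c₁ + m₂c₂) = 579.7 K.
ΔS₁ = m₁c₁ ln(T_f/T₁) = 224.91 × ln(579.7/844) = -84.48 J/K.
ΔS₂ = m₂c₂ ln(T_f/T₂) = 608.4 × ln(579.7/482) = 112.3 J/K.
ΔS_total = -84.48 + 112.3 = 27.8 J/K.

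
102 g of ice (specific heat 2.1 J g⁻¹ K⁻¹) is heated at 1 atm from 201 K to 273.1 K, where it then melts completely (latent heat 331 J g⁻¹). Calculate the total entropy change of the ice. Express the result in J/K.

Warming step: ΔS₁ = m c ln(T_tr/T_i) = 102 × 2.1 × ln(273.1/201) = 65.66 J/K.
Phase change: ΔS₂ = +mL/T_tr = 102 × 331 / 273.1 = 123.6 J/K.
ΔS_total = (65.66) + (123.6) = 189 J/K.

ΔS = 189 J/K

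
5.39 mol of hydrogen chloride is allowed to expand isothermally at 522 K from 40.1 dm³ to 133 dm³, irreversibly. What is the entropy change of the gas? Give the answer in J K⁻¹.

ΔS_gas = 53.7 J/K

Entropy is a state function, so ΔS_gas depends only on the end states.
For an isothermal ideal gas ΔS_gas = nR ln(V₂/V₁) = 5.39 × 8.314 × ln(133/40.1) = 53.7 J/K.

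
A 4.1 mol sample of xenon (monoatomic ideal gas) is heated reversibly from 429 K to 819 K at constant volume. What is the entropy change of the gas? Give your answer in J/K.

ΔS = 33.1 J/K

At constant volume, ΔS = nC_V ln(T₂/T₁) with C_V = 3R/2 = 12.47 J mol⁻¹ K⁻¹.
ΔS = 4.1 × 12.47 × ln(819/429) = 33.1 J/K.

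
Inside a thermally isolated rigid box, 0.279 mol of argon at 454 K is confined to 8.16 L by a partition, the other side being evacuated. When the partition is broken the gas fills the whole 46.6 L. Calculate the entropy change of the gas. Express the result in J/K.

For an ideal gas in free expansion Q = 0 and W = 0, so T is unchanged.
Entropy is a state function; using a reversible isothermal path, ΔS_gas = nR ln(V₂/V₁) = 0.279 × 8.314 × ln(46.6/8.16) = 4.04 J/K.

ΔS_gas = 4.04 J/K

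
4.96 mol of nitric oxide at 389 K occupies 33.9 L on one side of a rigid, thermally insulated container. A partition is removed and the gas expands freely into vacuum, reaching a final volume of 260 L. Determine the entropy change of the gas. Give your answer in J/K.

No heat is exchanged and no work is done, so the ideal-gas temperature stays constant.
Entropy is a state function; using a reversible isothermal path, ΔS_gas = nR ln(V₂/V₁) = 4.96 × 8.314 × ln(260/33.9) = 84 J/K.

ΔS_gas = 84 J/K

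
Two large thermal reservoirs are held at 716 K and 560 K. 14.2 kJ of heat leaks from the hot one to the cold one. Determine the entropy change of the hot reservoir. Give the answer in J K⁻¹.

The hot reservoir loses heat Q, so ΔS_hot = −Q/T_H = −14200/716 = -19.8 J/K.

ΔS_hot = -19.8 J/K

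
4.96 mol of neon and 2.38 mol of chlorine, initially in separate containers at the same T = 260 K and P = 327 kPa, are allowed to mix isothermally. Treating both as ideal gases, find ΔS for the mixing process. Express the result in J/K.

ΔS_mix = 38.4 J/K

Mole fractions: x_A = 4.96/7.34 = 0.676, x_B = 0.324.
ΔS_mix = −R(n_A ln x_A + n_B ln x_B) = −8.314 × (4.96 ln 0.676 + 2.38 ln 0.324) = 38.4 J/K.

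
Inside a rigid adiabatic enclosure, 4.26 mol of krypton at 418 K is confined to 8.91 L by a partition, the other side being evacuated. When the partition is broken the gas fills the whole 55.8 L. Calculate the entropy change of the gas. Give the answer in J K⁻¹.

ΔS_gas = 65 J/K

No heat is exchanged and no work is done, so the ideal-gas temperature stays constant.
Entropy is a state function; using a reversible isothermal path, ΔS_gas = nR ln(V₂/V₁) = 4.26 × 8.314 × ln(55.8/8.91) = 65 J/K.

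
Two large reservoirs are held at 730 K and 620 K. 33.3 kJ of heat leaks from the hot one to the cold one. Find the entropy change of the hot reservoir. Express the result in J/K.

ΔS_hot = -45.6 J/K

The hot reservoir loses heat Q, so ΔS_hot = −Q/T_H = −33300/730 = -45.6 J/K.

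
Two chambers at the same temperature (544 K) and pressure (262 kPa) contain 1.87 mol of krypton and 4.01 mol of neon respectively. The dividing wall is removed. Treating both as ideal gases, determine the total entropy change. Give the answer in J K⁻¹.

Mole fractions: x_A = 1.87/5.88 = 0.318, x_B = 0.682.
ΔS_mix = −R(n_A ln x_A + n_B ln x_B) = −8.314 × (1.87 ln 0.318 + 4.01 ln 0.682) = 30.6 J/K.

ΔS_mix = 30.6 J/K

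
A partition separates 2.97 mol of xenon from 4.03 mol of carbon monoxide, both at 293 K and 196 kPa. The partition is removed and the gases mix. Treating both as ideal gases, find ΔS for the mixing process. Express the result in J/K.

Mole fractions: x_A = 2.97/7 = 0.424, x_B = 0.576.
ΔS_mix = −R(n_A ln x_A + n_B ln x_B) = −8.314 × (2.97 ln 0.424 + 4.03 ln 0.576) = 39.7 J/K.

ΔS_mix = 39.7 J/K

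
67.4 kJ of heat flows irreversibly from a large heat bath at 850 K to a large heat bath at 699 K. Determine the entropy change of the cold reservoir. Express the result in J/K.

ΔS_cold = 96.4 J/K

The cold reservoir gains heat Q, so ΔS_cold = +Q/T_C = 67400/699 = 96.4 J/K.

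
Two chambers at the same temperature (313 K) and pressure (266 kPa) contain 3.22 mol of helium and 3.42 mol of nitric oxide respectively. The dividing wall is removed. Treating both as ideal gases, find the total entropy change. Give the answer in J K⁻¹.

ΔS_mix = 38.2 J/K

Mole fractions: x_A = 3.22/6.64 = 0.485, x_B = 0.515.
ΔS_mix = −R(n_A ln x_A + n_B ln x_B) = −8.314 × (3.22 ln 0.485 + 3.42 ln 0.515) = 38.2 J/K.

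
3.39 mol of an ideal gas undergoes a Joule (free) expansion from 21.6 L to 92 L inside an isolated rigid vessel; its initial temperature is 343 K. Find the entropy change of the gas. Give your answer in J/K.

For an ideal gas in free expansion Q = 0 and W = 0, so T is unchanged.
Entropy is a state function; using a reversible isothermal path, ΔS_gas = nR ln(V₂/V₁) = 3.39 × 8.314 × ln(92/21.6) = 40.8 J/K.

ΔS_gas = 40.8 J/K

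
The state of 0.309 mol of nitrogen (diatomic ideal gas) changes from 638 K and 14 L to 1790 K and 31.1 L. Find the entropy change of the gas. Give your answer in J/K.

Entropy is a state function: ΔS = nC_V ln(T₂/T₁) + nR ln(V₂/V₁), with C_V = 5R/2 = 20.79 J mol⁻¹ K⁻¹ for a diatomic ideal gas.
ΔS = 0.309 × [20.79 × ln(1790/638) + 8.314 × ln(31.1/14)] = 8.68 J/K.

ΔS = 8.68 J/K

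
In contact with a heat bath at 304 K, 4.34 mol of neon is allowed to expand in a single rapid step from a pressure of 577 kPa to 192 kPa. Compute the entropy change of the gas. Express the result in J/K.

Entropy is a state function, so ΔS_gas depends only on the end states.
For an isothermal ideal gas ΔS_gas = nR ln(P₁/P₂) = 4.34 × 8.314 × ln(577/192) = 39.7 J/K.

ΔS_gas = 39.7 J/K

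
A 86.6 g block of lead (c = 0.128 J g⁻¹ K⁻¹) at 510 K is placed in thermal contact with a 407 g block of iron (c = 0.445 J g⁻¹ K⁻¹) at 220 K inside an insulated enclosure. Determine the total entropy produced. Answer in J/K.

ΔS_total = 4.76 J/K

Energy balance: T_f = (m₁c₁T₁ + m₂c₂T₂)/(m₁c₁ + m₂c₂) = 236.73 K.
ΔS₁ = m₁c₁ ln(T_f/T₁) = 11.0848 × ln(236.73/510) = -8.508 J/K.
ΔS₂ = m₂c₂ ln(T_f/T₂) = 181.115 × ln(236.73/220) = 13.27 J/K.
ΔS_total = -8.508 + 13.27 = 4.76 J/K.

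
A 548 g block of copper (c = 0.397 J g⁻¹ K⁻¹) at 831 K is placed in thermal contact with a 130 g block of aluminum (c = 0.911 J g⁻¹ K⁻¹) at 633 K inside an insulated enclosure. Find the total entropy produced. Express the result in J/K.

Energy balance: T_f = (m₁c₁T₁ + m₂c₂T₂)/(m₁c₁ + m₂c₂) = 761.21 K.
ΔS₁ = m₁c₁ ln(T_f/T₁) = 217.556 × ln(761.21/831) = -19.08 J/K.
ΔS₂ = m₂c₂ ln(T_f/T₂) = 118.43 × ln(761.21/633) = 21.84 J/K.
ΔS_total = -19.08 + 21.84 = 2.76 J/K.

ΔS_total = 2.76 J/K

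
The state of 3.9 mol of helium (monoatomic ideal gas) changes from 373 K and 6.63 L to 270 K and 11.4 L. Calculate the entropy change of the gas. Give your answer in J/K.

ΔS = 1.86 J/K

Entropy is a state function: ΔS = nC_V ln(T₂/T₁) + nR ln(V₂/V₁), with C_V = 3R/2 = 12.47 J mol⁻¹ K⁻¹ for a monoatomic ideal gas.
ΔS = 3.9 × [12.47 × ln(270/373) + 8.314 × ln(11.4/6.63)] = 1.86 J/K.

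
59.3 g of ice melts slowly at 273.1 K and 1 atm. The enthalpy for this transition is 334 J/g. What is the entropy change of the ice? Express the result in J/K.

Heat absorbed by the substance: Q = mL = 59.3 × 334 = 19806.2 J.
At constant T, ΔS = Q_rev/T = 19806.2 / 273.1 = 72.5 J/K.

ΔS = 72.5 J/K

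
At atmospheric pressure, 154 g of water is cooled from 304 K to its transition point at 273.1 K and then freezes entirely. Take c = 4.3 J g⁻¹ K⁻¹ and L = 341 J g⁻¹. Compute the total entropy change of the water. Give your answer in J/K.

ΔS = -263 J/K

Cooling step: ΔS₁ = m c ln(T_tr/T_i) = 154 × 4.3 × ln(273.1/304) = -70.98 J/K.
Phase change: ΔS₂ = −mL/T_tr = −154 × 341 / 273.1 = -192.3 J/K.
ΔS_total = (-70.98) + (-192.3) = -263 J/K.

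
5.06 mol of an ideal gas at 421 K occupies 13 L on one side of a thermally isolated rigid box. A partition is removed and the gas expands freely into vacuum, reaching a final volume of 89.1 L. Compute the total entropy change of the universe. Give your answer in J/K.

For an ideal gas in free expansion Q = 0 and W = 0, so T is unchanged.
Entropy is a state function; using a reversible isothermal path, ΔS_gas = nR ln(V₂/V₁) = 5.06 × 8.314 × ln(89.1/13) = 81 J/K.
The insulated surroundings exchange no heat, so ΔS_surr = 0 and ΔS_universe = ΔS_gas.

ΔS_universe = 81 J/K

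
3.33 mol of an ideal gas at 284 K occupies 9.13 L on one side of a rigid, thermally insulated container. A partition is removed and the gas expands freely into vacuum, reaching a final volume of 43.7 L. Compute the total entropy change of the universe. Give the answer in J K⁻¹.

ΔS_universe = 43.3 J/K

For an ideal gas in free expansion Q = 0 and W = 0, so T is unchanged.
Entropy is a state function; using a reversible isothermal path, ΔS_gas = nR ln(V₂/V₁) = 3.33 × 8.314 × ln(43.7/9.13) = 43.3 J/K.
The insulated surroundings exchange no heat, so ΔS_surr = 0 and ΔS_universe = ΔS_gas.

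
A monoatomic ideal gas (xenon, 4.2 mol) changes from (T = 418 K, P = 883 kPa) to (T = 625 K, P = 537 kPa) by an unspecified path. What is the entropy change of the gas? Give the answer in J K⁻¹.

ΔS = 52.5 J/K

ΔS = nC_p ln(T₂/T₁) − nR ln(P₂/P₁), with C_p = 5R/2 = 20.79 J mol⁻¹ K⁻¹ for a monoatomic ideal gas.
ΔS = 4.2 × [20.79 × ln(625/418) − 8.314 × ln(537/883)] = 52.5 J/K.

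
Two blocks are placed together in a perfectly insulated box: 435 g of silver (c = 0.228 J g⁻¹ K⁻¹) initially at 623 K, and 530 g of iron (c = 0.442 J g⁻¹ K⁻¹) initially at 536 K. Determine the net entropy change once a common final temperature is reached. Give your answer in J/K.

ΔS_total = 0.804 J/K

Energy balance: T_f = (m₁c₁T₁ + m₂c₂T₂)/(m₁c₁ + m₂c₂) = 561.88 K.
ΔS₁ = m₁c₁ ln(T_f/T₁) = 99.18 × ln(561.88/623) = -10.2416 J/K.
ΔS₂ = m₂c₂ ln(T_f/T₂) = 234.26 × ln(561.88/536) = 11.0454 J/K.
ΔS_total = -10.2416 + 11.0454 = 0.804 J/K.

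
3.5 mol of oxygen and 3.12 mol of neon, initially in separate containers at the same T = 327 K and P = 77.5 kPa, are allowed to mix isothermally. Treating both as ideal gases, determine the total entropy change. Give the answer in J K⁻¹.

Mole fractions: x_A = 3.5/6.62 = 0.529, x_B = 0.471.
ΔS_mix = −R(n_A ln x_A + n_B ln x_B) = −8.314 × (3.5 ln 0.529 + 3.12 ln 0.471) = 38.1 J/K.

ΔS_mix = 38.1 J/K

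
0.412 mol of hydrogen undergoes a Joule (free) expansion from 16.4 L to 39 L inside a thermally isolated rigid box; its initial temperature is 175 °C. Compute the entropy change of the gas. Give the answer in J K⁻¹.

No heat is exchanged and no work is done, so the ideal-gas temperature stays constant.
Entropy is a state function; using a reversible isothermal path, ΔS_gas = nR ln(V₂/V₁) = 0.412 × 8.314 × ln(39/16.4) = 2.97 J/K.

ΔS_gas = 2.97 J/K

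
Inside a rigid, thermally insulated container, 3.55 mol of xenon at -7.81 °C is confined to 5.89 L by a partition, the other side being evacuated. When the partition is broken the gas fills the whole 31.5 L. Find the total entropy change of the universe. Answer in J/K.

ΔS_universe = 49.5 J/K

No heat is exchanged and no work is done, so the ideal-gas temperature stays constant.
Entropy is a state function; using a reversible isothermal path, ΔS_gas = nR ln(V₂/V₁) = 3.55 × 8.314 × ln(31.5/5.89) = 49.5 J/K.
The insulated surroundings exchange no heat, so ΔS_surr = 0 and ΔS_universe = ΔS_gas.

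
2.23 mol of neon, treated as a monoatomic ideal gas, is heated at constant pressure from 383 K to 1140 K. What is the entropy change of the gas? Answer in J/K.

ΔS = 50.6 J/K

At constant pressure, ΔS = nC_p ln(T₂/T₁) with C_p = 5R/2 = 20.79 J mol⁻¹ K⁻¹.
ΔS = 2.23 × 20.79 × ln(1140/383) = 50.6 J/K.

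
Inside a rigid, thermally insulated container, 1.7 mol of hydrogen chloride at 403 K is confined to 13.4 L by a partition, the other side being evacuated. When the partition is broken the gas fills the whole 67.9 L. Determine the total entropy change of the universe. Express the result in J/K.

For an ideal gas in free expansion Q = 0 and W = 0, so T is unchanged.
Entropy is a state function; using a reversible isothermal path, ΔS_gas = nR ln(V₂/V₁) = 1.7 × 8.314 × ln(67.9/13.4) = 22.9 J/K.
The insulated surroundings exchange no heat, so ΔS_surr = 0 and ΔS_universe = ΔS_gas.

ΔS_universe = 22.9 J/K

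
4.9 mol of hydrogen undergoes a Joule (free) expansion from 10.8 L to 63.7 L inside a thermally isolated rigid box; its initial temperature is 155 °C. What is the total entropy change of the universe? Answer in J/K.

No heat is exchanged and no work is done, so the ideal-gas temperature stays constant.
Entropy is a state function; using a reversible isothermal path, ΔS_gas = nR ln(V₂/V₁) = 4.9 × 8.314 × ln(63.7/10.8) = 72.3 J/K.
The insulated surroundings exchange no heat, so ΔS_surr = 0 and ΔS_universe = ΔS_gas.

ΔS_universe = 72.3 J/K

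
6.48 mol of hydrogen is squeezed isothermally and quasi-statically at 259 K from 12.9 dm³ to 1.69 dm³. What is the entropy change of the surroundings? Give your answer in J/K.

ΔS_surr = 110 J/K

For an isothermal ideal gas ΔS_gas = nR ln(V₂/V₁) = 6.48 × 8.314 × ln(1.69/12.9) = -110 J/K.
The process is reversible, so ΔS_surr = −ΔS_gas = 110 J/K and ΔS_universe = 0.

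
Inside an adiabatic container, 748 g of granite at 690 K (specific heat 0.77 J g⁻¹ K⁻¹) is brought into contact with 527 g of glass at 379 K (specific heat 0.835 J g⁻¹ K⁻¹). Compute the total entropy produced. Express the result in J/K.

Energy balance: T_f = (m₁c₁T₁ + m₂c₂T₂)/(m₁c₁ + m₂c₂) = 555.3 K.
ΔS₁ = m₁c₁ ln(T_f/T₁) = 575.96 × ln(555.3/690) = -125.1 J/K.
ΔS₂ = m₂c₂ ln(T_f/T₂) = 440.045 × ln(555.3/379) = 168.1 J/K.
ΔS_total = -125.1 + 168.1 = 43 J/K.

ΔS_total = 43 J/K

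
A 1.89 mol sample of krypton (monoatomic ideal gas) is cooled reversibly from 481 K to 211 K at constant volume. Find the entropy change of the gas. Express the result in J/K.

ΔS = -19.4 J/K

At constant volume, ΔS = nC_V ln(T₂/T₁) with C_V = 3R/2 = 12.47 J mol⁻¹ K⁻¹.
ΔS = 1.89 × 12.47 × ln(211/481) = -19.4 J/K.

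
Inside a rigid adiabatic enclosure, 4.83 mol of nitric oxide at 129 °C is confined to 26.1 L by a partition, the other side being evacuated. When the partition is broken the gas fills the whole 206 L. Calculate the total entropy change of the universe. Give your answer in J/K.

No heat is exchanged and no work is done, so the ideal-gas temperature stays constant.
Entropy is a state function; using a reversible isothermal path, ΔS_gas = nR ln(V₂/V₁) = 4.83 × 8.314 × ln(206/26.1) = 83 J/K.
The insulated surroundings exchange no heat, so ΔS_surr = 0 and ΔS_universe = ΔS_gas.

ΔS_universe = 83 J/K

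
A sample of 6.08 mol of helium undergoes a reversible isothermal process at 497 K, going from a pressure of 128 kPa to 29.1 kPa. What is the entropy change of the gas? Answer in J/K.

For an isothermal ideal gas ΔS_gas = nR ln(P₁/P₂) = 6.08 × 8.314 × ln(128/29.1) = 74.9 J/K.

ΔS_gas = 74.9 J/K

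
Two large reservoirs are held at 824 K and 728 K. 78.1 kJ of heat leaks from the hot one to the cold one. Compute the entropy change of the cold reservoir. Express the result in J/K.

ΔS_cold = 107 J/K

The cold reservoir gains heat Q, so ΔS_cold = +Q/T_C = 78100/728 = 107 J/K.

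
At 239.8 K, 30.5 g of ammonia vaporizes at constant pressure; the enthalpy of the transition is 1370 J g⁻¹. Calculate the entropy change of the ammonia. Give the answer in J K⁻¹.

Heat absorbed by the substance: Q = mL = 30.5 × 1370 = 41785 J.
At constant T, ΔS = Q_rev/T = 41785 / 239.8 = 174 J/K.

ΔS = 174 J/K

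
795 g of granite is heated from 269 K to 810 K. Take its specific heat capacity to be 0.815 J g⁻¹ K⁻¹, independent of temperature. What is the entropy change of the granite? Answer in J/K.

ΔS = 714 J/K

ΔS = ∫dQ_rev/T = m c ln(T₂/T₁) = 795 × 0.815 × ln(810/269) = 714 J/K.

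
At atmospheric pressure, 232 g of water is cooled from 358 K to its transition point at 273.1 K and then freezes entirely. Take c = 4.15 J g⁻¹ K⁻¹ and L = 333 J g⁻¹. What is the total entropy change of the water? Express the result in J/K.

Cooling step: ΔS₁ = m c ln(T_tr/T_i) = 232 × 4.15 × ln(273.1/358) = -260.6 J/K.
Phase change: ΔS₂ = −mL/T_tr = −232 × 333 / 273.1 = -282.9 J/K.
ΔS_total = (-260.6) + (-282.9) = -544 J/K.

ΔS = -544 J/K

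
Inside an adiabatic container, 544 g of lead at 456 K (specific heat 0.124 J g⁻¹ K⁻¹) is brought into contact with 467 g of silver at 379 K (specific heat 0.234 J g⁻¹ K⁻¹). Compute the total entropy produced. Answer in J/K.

Energy balance: T_f = (m₁c₁T₁ + m₂c₂T₂)/(m₁c₁ + m₂c₂) = 408.39 K.
ΔS₁ = m₁c₁ ln(T_f/T₁) = 67.456 × ln(408.39/456) = -7.438 J/K.
ΔS₂ = m₂c₂ ln(T_f/T₂) = 109.278 × ln(408.39/379) = 8.161 J/K.
ΔS_total = -7.438 + 8.161 = 0.723 J/K.

ΔS_total = 0.723 J/K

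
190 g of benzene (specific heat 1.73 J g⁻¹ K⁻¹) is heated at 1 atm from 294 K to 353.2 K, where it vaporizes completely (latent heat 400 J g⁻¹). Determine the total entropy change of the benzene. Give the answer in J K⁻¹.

Warming step: ΔS₁ = m c ln(T_tr/T_i) = 190 × 1.73 × ln(353.2/294) = 60.302 J/K.
Phase change: ΔS₂ = +mL/T_tr = 190 × 400 / 353.2 = 215.18 J/K.
ΔS_total = (60.302) + (215.18) = 275 J/K.

ΔS = 275 J/K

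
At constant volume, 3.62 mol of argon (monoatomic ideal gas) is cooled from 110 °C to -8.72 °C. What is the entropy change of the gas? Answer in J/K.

ΔS = -16.7 J/K

In kelvin: T₁ = 383.15 K, T₂ = 264.43 K. At constant volume, ΔS = nC_V ln(T₂/T₁) with C_V = 3R/2 = 12.47 J mol⁻¹ K⁻¹.
ΔS = 3.62 × 12.47 × ln(264.43/383.15) = -16.7 J/K.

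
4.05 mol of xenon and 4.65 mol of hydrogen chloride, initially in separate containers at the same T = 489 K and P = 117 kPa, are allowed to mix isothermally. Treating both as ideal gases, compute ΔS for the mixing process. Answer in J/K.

ΔS_mix = 50 J/K

Mole fractions: x_A = 4.05/8.7 = 0.466, x_B = 0.534.
ΔS_mix = −R(n_A ln x_A + n_B ln x_B) = −8.314 × (4.05 ln 0.466 + 4.65 ln 0.534) = 50 J/K.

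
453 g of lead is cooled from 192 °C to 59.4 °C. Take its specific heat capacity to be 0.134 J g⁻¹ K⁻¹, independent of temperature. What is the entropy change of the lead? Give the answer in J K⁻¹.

ΔS = -20.4 J/K

In kelvin: T₁ = 465.15 K, T₂ = 332.55 K. ΔS = ∫dQ_rev/T = m c ln(T₂/T₁) = 453 × 0.134 × ln(332.55/465.15) = -20.4 J/K.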